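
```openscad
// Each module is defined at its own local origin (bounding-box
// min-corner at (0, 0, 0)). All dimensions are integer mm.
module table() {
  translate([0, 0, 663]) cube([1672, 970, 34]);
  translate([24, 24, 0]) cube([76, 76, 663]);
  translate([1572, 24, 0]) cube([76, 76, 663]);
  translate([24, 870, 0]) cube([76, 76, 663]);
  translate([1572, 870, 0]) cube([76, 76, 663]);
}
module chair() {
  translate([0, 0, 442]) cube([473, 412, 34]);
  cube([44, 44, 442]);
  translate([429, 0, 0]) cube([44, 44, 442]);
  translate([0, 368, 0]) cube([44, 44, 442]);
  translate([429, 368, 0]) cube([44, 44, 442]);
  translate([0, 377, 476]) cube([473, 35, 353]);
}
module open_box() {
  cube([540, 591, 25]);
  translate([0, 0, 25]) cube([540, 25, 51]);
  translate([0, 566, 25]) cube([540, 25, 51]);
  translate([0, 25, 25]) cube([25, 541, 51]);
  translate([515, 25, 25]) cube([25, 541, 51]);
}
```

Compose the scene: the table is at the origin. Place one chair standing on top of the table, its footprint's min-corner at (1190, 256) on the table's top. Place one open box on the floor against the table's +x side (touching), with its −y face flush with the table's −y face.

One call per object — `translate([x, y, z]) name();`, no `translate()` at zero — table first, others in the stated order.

table();
translate([1190, 256, 697]) chair();
translate([1672, 0, 0]) open_box();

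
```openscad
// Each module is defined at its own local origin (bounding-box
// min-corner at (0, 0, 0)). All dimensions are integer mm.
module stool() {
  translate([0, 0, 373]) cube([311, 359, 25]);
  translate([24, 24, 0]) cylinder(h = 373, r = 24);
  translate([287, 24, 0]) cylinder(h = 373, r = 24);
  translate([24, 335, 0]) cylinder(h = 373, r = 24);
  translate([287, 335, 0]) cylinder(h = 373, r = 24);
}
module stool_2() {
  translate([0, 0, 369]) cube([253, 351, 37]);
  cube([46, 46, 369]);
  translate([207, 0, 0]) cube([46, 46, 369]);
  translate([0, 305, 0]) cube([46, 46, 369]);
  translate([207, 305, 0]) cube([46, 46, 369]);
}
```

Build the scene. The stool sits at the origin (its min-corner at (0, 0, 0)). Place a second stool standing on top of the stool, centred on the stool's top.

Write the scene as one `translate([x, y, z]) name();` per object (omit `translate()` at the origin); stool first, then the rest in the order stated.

stool();
translate([29, 4, 398]) stool_2();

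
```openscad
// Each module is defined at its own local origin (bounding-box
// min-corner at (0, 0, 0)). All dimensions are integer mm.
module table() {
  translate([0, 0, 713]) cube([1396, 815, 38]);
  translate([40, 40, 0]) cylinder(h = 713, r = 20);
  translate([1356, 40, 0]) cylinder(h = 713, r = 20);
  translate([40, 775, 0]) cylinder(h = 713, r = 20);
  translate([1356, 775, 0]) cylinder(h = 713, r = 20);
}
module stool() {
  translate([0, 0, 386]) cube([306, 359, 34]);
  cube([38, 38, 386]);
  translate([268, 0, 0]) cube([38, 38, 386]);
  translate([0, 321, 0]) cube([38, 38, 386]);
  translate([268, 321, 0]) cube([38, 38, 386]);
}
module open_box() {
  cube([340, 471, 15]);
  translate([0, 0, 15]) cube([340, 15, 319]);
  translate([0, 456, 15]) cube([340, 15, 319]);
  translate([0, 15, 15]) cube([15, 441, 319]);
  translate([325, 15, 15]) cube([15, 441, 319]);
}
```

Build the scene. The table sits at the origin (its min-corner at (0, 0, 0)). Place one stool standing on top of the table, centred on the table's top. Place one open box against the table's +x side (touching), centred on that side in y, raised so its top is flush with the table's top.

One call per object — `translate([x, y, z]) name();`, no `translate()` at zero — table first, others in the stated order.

table();
translate([545, 228, 751]) stool();
translate([1396, 172, 417]) open_box();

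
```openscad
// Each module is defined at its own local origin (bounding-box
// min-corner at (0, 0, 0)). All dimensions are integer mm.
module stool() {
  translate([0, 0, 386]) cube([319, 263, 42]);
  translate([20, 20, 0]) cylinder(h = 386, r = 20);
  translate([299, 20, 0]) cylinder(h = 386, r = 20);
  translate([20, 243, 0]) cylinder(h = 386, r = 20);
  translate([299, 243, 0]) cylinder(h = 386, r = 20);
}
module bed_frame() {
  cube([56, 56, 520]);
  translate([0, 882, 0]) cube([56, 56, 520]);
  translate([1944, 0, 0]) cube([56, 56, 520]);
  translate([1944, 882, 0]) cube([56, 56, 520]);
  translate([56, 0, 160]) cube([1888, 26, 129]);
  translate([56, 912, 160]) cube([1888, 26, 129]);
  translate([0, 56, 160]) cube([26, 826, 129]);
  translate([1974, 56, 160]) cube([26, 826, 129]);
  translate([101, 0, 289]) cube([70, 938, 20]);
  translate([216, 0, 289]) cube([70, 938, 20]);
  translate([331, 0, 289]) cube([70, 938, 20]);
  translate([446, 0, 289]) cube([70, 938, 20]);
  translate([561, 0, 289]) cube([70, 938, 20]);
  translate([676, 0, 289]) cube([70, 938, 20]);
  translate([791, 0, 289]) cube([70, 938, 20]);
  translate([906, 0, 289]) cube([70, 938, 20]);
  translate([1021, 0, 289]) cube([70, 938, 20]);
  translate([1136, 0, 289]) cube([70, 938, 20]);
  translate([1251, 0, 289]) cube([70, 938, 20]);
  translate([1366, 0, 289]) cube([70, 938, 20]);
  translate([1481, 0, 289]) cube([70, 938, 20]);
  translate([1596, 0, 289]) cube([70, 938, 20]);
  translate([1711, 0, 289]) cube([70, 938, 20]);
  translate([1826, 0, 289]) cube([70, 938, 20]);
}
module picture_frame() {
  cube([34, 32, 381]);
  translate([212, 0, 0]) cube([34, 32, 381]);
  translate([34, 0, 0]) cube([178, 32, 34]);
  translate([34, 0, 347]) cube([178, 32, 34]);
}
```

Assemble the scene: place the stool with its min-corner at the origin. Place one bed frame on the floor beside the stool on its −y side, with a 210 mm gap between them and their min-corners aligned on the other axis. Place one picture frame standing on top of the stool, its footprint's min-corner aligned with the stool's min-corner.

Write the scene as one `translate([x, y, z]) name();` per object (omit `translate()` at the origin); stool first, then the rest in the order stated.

stool();
translate([0, -1148, 0]) bed_frame();
translate([0, 0, 428]) picture_frame();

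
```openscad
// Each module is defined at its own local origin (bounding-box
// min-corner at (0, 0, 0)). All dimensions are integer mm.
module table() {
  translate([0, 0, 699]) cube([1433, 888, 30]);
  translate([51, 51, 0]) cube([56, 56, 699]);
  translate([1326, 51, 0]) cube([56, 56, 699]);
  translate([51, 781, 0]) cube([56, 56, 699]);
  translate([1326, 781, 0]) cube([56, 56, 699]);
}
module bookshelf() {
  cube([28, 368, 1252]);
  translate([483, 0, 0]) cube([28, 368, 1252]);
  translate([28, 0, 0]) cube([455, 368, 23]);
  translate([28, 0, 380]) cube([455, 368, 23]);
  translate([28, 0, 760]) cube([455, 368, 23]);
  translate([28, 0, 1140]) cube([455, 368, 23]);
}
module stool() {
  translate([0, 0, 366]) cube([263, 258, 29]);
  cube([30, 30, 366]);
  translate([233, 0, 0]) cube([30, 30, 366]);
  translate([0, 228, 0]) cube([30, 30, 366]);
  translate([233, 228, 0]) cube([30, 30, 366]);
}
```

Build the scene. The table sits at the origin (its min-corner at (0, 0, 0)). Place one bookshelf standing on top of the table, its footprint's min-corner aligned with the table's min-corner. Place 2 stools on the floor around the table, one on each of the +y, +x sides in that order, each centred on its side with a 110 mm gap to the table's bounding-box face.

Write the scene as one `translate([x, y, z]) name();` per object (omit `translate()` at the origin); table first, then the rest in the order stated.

table();
translate([0, 0, 729]) bookshelf();
translate([585, 998, 0]) stool();
translate([1543, 315, 0]) stool();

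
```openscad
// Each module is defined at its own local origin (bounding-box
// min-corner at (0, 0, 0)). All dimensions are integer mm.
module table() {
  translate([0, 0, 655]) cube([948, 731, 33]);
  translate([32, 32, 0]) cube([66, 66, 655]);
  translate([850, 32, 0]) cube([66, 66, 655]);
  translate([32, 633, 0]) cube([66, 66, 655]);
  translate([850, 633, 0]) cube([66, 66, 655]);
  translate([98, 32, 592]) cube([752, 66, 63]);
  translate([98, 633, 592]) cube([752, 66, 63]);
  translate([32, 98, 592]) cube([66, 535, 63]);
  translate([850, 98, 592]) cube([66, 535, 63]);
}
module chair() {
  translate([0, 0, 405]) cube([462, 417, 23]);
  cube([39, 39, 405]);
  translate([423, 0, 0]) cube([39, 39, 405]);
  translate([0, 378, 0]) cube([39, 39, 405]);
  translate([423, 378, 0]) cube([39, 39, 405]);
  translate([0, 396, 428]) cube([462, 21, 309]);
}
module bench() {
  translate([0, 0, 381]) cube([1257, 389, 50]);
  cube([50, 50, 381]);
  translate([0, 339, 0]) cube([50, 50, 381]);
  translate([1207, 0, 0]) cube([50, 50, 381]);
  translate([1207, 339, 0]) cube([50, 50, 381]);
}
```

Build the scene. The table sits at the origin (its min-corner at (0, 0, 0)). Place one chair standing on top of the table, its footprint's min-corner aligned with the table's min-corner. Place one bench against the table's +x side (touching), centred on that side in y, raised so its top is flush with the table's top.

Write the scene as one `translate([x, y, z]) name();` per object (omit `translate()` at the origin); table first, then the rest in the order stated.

table();
translate([0, 0, 688]) chair();
translate([948, 171, 257]) bench();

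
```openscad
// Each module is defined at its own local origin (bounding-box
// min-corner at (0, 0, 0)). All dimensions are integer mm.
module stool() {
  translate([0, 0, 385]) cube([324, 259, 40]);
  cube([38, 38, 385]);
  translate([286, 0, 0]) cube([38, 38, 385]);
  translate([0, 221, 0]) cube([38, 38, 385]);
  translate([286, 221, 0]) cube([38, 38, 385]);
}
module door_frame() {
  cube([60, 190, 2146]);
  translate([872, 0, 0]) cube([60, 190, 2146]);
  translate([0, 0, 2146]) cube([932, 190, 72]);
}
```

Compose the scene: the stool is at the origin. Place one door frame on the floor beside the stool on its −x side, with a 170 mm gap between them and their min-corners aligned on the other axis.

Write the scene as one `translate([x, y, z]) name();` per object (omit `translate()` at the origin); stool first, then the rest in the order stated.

stool();
translate([-1102, 0, 0]) door_frame();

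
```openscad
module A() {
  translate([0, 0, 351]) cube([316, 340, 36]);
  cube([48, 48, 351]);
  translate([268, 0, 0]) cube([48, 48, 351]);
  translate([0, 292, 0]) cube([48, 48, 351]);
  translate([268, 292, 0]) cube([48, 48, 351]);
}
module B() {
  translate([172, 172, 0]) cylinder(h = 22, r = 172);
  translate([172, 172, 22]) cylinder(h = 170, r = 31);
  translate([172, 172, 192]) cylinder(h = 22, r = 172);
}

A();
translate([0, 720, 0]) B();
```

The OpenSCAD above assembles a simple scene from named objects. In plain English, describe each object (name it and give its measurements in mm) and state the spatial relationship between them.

A is a simple wooden stool: a rectangular seat 316 mm (x) by 340 mm (y), 36 mm thick, top face at z = 387 mm, on four square legs, each 48×48 mm in cross-section. The legs rest on z = 0, each flush with a corner of the seat.

B is a spool: two coaxial disc flanges of radius 172 mm and thickness 22 mm, joined by a core cylinder of radius 31 mm and height 170 mm. The lower flange rests on z = 0 and the three cylinders share a vertical axis.

The spool is on the floor beside the stool on its +y side.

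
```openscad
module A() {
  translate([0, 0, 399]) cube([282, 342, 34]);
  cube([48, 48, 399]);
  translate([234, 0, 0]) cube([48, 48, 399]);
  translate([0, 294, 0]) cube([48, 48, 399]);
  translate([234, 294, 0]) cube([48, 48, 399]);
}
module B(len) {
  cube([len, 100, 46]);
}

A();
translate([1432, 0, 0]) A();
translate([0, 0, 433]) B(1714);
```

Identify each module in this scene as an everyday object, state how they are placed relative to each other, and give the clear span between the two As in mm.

A is a stool. B is a beam. A beam spans the tops of two stools. The clear span between the two stools is 1150 mm.

Second stool starts at x = 1432; first ends at x = 282; clear span = 1432 − 282 = 1150 mm.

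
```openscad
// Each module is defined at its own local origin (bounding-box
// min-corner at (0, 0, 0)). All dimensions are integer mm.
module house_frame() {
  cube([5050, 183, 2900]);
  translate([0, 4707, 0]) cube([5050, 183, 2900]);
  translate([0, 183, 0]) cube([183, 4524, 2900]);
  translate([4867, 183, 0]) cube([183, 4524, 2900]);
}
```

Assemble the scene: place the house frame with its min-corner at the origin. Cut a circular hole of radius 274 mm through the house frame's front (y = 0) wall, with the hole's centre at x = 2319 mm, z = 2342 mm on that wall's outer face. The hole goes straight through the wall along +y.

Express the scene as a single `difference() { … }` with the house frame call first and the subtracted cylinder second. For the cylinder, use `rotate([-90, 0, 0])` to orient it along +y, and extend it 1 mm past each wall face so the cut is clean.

difference() {
  house_frame();
  translate([2319, -1, 2342]) rotate([-90, 0, 0]) cylinder(h = 185, r = 274);
}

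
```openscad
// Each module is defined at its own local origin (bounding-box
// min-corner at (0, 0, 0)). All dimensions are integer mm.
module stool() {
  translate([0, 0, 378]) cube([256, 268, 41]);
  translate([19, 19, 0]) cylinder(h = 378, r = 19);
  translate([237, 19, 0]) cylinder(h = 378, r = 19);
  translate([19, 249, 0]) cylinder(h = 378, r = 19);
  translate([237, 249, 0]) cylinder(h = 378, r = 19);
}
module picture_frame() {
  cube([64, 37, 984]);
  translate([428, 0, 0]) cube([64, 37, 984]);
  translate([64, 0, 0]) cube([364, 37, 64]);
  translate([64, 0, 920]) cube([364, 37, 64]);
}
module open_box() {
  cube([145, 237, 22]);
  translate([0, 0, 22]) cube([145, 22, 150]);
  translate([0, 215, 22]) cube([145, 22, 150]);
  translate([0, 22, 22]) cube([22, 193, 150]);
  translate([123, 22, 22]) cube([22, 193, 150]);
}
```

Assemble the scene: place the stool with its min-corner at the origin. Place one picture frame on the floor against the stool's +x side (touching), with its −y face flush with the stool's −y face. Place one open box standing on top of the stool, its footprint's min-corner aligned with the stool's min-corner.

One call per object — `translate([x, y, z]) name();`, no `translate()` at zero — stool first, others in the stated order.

stool();
translate([256, 0, 0]) picture_frame();
translate([0, 0, 419]) open_box();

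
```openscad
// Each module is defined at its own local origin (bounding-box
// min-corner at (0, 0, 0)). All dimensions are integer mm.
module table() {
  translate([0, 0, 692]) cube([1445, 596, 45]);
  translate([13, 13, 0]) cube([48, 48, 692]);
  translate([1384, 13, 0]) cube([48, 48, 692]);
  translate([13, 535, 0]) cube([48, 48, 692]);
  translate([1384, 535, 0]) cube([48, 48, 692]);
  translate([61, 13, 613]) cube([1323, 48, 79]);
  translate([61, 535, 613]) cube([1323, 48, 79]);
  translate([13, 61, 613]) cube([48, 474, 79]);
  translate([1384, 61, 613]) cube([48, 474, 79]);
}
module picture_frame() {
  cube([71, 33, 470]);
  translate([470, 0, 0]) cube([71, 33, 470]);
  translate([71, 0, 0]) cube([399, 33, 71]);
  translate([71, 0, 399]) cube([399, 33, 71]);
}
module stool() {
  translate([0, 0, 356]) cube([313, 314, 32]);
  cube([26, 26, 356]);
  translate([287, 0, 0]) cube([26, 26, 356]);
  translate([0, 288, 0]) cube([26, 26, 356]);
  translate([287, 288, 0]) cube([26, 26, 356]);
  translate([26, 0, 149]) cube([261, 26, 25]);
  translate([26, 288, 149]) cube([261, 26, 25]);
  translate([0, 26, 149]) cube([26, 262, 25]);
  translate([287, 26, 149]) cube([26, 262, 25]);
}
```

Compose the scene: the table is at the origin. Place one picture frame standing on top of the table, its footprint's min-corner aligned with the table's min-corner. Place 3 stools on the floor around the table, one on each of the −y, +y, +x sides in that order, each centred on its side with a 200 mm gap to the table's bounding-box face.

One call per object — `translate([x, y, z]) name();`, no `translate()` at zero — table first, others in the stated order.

table();
translate([0, 0, 737]) picture_frame();
translate([566, -514, 0]) stool();
translate([566, 796, 0]) stool();
translate([1645, 141, 0]) stool();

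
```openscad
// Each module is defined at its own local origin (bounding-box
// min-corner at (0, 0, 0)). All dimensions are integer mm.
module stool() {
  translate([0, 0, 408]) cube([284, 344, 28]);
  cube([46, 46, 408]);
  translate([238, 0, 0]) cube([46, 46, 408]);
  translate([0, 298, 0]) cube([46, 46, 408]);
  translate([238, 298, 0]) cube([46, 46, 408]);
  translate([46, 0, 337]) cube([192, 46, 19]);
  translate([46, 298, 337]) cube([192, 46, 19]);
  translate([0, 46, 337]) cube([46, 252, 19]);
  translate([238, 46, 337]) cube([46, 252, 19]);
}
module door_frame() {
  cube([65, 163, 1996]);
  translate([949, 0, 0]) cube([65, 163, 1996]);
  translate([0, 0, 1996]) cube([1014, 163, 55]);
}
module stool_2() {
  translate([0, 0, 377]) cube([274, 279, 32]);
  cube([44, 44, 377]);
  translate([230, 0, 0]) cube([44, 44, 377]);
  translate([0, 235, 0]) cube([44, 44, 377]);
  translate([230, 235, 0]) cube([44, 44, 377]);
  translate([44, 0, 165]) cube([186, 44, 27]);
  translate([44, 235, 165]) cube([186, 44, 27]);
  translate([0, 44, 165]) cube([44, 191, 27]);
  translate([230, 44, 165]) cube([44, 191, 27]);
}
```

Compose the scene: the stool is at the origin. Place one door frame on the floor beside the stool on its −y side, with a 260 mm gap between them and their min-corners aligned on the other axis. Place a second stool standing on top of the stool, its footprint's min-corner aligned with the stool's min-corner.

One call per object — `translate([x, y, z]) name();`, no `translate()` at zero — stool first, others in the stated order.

stool();
translate([0, -423, 0]) door_frame();
translate([0, 0, 436]) stool_2();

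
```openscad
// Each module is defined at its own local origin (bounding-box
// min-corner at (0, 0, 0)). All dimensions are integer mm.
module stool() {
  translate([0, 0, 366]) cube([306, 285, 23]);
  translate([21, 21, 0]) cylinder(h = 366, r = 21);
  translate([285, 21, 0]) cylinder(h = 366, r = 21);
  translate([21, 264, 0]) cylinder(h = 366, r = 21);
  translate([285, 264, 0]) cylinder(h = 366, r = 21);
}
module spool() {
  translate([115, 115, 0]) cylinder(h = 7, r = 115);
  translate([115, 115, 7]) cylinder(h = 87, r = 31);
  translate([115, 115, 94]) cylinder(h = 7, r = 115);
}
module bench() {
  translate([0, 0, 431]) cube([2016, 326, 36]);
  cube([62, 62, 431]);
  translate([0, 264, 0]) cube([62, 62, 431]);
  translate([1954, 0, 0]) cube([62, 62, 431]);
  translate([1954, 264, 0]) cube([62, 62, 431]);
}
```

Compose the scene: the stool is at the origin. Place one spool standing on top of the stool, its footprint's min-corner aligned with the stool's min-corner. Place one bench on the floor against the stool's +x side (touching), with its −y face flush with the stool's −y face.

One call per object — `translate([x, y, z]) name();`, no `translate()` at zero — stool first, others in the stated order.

stool();
translate([0, 0, 389]) spool();
translate([306, 0, 0]) bench();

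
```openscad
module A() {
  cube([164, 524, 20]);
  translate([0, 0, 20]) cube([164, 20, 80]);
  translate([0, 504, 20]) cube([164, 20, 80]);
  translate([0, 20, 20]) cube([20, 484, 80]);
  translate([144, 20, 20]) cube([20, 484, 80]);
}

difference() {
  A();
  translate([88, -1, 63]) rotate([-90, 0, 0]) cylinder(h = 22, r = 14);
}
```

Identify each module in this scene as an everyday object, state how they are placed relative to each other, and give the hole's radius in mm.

The subtracted cylinder has r = 14 mm.

A is an open box. The open box has a circular hole through its front wall. The hole's radius is 14 mm.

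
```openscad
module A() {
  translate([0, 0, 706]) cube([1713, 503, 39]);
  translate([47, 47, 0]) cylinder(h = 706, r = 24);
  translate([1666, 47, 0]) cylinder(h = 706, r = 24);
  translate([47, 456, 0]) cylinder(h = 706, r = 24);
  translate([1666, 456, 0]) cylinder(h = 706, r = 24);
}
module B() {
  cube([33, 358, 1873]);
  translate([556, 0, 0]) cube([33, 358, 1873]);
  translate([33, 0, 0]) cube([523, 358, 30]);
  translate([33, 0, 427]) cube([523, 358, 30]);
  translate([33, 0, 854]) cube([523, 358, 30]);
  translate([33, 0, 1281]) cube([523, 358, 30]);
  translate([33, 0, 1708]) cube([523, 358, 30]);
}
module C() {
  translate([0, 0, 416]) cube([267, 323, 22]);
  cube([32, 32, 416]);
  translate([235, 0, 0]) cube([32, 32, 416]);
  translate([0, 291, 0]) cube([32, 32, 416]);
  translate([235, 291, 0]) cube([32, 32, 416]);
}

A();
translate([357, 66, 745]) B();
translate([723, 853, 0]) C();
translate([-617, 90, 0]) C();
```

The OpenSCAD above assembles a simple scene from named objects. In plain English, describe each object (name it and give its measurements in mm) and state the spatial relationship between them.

A is a table with a 1713×503 mm rectangular top, 39 mm thick, top surface at z = 745 mm, supported by four round legs of 48 mm diameter, each leg's bounding box inset 23 mm from the nearest pair of top edges, running from the floor.

B is an open bookshelf. Two side panels, each 33 mm thick, 358 mm deep and 1873 mm tall, stand 589 mm apart (outside-to-outside). Between them sit 5 shelves, each 30 mm thick and 358 mm deep, spanning the full gap between the sides. The bottom shelf rests on the floor (its underside at z = 0) and the clear gap between one shelf's top and the next shelf's underside is 397 mm.

C is a four-legged stool. The seat is a 267×323×22 mm slab whose top surface is at z = 438 mm; four square legs, each 32×32 mm in cross-section, run from the floor (z = 0) to the underside of the seat, each flush with a corner of the seat.

The bookshelf is on top of the table. Two stools sit around the table at the +y, −x sides.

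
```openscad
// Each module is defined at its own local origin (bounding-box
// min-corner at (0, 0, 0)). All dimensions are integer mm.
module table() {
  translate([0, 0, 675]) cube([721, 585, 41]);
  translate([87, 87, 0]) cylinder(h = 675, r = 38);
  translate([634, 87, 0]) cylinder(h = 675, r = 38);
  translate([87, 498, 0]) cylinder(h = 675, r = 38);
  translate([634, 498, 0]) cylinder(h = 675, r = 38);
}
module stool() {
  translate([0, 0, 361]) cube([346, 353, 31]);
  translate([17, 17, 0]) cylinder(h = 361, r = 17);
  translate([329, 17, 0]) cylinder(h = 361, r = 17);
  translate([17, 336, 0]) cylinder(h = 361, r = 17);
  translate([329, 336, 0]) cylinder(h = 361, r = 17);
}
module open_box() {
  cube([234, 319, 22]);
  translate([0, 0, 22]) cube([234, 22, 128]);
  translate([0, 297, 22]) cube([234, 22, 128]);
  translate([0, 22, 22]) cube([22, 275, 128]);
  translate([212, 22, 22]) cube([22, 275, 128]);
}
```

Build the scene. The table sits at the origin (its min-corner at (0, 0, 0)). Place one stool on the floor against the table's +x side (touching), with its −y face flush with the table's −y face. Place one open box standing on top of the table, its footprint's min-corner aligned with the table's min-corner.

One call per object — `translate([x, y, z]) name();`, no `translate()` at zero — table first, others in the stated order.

table();
translate([721, 0, 0]) stool();
translate([0, 0, 716]) open_box();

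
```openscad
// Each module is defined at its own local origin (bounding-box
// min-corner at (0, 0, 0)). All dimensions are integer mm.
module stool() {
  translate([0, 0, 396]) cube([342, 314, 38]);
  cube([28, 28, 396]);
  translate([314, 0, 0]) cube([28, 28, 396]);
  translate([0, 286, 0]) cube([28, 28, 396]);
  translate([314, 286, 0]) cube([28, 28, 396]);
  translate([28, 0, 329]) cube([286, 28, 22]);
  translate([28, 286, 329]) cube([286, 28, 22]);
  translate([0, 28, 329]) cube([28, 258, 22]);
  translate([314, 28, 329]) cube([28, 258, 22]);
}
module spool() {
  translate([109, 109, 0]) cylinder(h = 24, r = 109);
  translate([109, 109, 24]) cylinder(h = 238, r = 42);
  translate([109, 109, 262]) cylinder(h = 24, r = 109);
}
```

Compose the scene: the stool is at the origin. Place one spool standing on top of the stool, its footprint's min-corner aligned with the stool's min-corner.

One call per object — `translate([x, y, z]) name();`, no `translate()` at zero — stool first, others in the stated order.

stool();
translate([0, 0, 434]) spool();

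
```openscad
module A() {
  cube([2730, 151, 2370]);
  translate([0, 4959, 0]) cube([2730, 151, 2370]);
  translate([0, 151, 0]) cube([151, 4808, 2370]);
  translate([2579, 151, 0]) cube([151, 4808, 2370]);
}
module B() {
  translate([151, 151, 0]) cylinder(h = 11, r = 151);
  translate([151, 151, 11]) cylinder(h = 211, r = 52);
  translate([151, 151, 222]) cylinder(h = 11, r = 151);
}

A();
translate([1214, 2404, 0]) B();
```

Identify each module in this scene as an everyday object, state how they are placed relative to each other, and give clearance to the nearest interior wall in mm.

Clearances: x = 1063, y = 2253; minimum 1063 mm.

A is a house frame. B is a spool. The spool sits inside the house frame, centred. The clearance to the nearest interior wall is 1063 mm.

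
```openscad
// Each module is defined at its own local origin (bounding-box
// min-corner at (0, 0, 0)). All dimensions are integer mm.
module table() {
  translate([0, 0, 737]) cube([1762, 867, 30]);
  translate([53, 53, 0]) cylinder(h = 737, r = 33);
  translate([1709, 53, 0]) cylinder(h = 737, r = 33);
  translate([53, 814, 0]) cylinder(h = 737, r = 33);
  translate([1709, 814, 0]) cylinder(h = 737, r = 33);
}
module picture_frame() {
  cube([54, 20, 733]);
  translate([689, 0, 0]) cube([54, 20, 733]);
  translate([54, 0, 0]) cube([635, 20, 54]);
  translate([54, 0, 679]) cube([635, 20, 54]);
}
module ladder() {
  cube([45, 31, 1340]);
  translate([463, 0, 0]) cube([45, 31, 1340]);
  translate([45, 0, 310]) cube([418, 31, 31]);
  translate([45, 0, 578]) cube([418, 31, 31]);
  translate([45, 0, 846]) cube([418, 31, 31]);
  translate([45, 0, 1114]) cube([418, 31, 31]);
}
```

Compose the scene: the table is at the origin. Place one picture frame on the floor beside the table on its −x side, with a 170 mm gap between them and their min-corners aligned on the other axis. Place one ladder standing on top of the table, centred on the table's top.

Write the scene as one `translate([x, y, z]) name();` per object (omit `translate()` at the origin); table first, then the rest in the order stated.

table();
translate([-913, 0, 0]) picture_frame();
translate([627, 418, 767]) ladder();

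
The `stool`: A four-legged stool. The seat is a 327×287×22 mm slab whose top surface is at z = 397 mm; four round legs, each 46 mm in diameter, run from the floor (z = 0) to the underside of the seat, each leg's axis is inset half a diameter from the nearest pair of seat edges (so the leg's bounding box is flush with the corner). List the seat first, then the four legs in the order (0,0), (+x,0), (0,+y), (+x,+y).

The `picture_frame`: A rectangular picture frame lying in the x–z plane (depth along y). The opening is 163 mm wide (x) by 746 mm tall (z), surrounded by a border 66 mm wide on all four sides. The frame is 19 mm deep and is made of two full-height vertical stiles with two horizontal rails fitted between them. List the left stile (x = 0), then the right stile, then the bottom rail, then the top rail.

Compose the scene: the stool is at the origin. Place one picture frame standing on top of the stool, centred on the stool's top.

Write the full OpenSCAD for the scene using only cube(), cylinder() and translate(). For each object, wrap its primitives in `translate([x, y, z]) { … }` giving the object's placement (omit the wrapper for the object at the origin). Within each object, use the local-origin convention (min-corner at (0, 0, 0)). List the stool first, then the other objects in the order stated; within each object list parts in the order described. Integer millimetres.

translate([0, 0, 375]) cube([327, 287, 22]);
translate([23, 23, 0]) cylinder(h = 375, r = 23);
translate([304, 23, 0]) cylinder(h = 375, r = 23);
translate([23, 264, 0]) cylinder(h = 375, r = 23);
translate([304, 264, 0]) cylinder(h = 375, r = 23);
translate([16, 134, 397]) {
  cube([66, 19, 878]);
  translate([229, 0, 0]) cube([66, 19, 878]);
  translate([66, 0, 0]) cube([163, 19, 66]);
  translate([66, 0, 812]) cube([163, 19, 66]);
}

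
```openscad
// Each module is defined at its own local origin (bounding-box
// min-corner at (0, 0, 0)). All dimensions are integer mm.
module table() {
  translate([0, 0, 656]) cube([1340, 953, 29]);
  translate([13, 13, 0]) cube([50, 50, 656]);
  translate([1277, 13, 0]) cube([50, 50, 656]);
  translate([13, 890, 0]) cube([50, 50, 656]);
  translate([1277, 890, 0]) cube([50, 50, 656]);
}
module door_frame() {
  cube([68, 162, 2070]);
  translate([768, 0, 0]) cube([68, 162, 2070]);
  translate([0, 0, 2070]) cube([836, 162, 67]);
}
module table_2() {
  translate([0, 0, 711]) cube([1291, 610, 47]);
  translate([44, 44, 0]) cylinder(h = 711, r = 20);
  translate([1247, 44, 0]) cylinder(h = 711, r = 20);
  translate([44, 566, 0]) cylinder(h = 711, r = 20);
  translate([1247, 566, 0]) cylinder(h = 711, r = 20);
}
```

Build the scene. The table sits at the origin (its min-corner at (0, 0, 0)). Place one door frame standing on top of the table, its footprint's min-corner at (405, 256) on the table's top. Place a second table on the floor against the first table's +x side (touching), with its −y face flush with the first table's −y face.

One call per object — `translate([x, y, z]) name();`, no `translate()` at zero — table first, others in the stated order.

table();
translate([405, 256, 685]) door_frame();
translate([1340, 0, 0]) table_2();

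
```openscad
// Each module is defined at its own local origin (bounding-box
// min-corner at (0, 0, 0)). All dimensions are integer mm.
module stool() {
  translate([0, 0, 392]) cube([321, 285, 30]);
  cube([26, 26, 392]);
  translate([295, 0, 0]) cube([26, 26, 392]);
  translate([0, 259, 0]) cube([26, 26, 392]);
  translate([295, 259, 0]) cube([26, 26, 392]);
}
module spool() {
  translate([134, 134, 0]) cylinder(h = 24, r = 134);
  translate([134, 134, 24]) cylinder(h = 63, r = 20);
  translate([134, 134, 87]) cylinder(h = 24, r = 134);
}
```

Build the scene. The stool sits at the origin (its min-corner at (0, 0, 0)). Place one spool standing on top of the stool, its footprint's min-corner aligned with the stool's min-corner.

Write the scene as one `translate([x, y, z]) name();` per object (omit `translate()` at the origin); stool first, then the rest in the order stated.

stool();
translate([0, 0, 422]) spool();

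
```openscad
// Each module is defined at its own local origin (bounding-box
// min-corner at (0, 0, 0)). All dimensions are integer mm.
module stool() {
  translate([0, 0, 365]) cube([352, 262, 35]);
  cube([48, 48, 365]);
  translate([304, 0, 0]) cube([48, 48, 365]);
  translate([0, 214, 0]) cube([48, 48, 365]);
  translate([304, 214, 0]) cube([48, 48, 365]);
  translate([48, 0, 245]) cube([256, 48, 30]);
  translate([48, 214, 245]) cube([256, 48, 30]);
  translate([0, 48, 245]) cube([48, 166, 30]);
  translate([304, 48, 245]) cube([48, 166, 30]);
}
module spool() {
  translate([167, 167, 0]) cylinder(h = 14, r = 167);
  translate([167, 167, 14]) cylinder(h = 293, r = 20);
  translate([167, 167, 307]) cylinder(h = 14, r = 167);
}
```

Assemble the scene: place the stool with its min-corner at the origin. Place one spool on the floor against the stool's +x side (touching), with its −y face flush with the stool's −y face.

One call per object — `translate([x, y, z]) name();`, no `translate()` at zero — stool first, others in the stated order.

stool();
translate([352, 0, 0]) spool();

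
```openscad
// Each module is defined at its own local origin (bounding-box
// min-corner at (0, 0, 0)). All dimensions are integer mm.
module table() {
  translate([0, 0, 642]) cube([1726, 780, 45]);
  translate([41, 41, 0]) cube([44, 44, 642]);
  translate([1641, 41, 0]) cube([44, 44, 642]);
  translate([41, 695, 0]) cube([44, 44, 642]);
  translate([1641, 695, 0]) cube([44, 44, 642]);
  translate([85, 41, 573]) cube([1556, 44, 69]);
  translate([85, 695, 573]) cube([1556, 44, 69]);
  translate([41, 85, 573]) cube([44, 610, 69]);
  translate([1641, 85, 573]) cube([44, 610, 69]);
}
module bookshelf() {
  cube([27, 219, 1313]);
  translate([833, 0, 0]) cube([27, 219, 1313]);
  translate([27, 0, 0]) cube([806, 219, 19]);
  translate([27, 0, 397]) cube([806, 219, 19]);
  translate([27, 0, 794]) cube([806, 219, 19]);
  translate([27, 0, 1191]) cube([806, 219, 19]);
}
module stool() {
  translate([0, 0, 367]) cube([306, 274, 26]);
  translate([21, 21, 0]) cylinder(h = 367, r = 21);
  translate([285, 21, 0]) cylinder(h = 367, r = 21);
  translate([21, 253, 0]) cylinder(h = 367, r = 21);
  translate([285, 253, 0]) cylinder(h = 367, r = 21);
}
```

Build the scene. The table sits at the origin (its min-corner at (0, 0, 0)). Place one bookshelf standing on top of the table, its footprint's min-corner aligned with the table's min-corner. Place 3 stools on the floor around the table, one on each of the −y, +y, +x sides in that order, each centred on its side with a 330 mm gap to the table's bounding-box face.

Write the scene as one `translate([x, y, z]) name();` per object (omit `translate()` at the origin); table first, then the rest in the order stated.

table();
translate([0, 0, 687]) bookshelf();
translate([710, -604, 0]) stool();
translate([710, 1110, 0]) stool();
translate([2056, 253, 0]) stool();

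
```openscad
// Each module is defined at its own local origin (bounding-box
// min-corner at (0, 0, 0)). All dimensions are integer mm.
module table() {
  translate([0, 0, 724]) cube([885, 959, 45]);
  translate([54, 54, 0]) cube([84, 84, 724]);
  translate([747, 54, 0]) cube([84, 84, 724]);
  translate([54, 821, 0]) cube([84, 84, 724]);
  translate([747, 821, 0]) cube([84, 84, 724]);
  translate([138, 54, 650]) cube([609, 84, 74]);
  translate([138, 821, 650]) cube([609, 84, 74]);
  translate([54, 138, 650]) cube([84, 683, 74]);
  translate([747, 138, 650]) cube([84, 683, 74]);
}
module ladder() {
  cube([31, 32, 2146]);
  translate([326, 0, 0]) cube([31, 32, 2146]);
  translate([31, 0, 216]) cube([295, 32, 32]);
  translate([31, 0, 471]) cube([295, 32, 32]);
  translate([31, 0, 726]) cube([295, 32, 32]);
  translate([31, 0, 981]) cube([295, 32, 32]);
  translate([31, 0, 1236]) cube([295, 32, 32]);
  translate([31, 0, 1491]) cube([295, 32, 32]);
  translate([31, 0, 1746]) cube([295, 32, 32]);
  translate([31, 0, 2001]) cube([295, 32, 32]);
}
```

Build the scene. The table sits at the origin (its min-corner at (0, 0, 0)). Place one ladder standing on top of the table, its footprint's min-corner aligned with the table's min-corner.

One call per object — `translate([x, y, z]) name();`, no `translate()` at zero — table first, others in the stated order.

table();
translate([0, 0, 769]) ladder();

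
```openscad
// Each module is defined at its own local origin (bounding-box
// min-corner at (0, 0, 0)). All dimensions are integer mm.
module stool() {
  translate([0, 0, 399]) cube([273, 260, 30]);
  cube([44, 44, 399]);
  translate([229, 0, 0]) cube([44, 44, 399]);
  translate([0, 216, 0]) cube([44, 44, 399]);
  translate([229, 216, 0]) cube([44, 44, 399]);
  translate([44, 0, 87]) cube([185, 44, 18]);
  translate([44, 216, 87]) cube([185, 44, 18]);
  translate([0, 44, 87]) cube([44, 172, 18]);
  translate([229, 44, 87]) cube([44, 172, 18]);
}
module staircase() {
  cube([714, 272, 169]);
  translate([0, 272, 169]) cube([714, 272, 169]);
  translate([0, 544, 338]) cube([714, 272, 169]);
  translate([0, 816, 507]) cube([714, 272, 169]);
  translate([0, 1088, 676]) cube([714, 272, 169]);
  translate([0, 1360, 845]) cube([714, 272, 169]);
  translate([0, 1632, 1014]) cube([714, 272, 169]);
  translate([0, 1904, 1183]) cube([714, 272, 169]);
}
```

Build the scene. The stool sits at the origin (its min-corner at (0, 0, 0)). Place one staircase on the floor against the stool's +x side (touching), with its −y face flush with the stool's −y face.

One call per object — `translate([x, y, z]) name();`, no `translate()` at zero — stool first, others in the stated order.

stool();
translate([273, 0, 0]) staircase();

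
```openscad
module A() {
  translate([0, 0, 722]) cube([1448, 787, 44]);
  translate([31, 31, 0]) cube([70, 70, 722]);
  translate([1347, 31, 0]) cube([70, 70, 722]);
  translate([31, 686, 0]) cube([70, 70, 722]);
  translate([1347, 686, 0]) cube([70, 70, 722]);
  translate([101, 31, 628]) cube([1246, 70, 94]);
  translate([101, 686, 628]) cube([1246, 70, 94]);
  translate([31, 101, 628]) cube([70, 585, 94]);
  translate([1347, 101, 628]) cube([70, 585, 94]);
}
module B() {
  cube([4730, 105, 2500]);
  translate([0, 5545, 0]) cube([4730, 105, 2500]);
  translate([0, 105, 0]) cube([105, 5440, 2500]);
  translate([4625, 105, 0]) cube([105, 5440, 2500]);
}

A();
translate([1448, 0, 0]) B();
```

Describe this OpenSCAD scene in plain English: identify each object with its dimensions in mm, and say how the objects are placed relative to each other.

A is a table with a 1448×787 mm rectangular top, 44 mm thick, top surface at z = 766 mm, supported by four 70×70 mm square legs, each inset 31 mm from the nearest pair of top edges, running from the floor. Four apron rails, 70 mm thick and 94 mm tall, run between adjacent legs with their top edges flush with the underside of the top and their outer faces flush with the legs' outer faces.

B is a box-shaped house frame (walls only): outside footprint 4730×5650 mm, wall height 2500 mm, wall thickness 105 mm. The two y-facing walls run the full x-width; the two x-facing walls fit between the inner faces of the y-facing walls.

The house frame is against the table's +x side, with their −y faces flush.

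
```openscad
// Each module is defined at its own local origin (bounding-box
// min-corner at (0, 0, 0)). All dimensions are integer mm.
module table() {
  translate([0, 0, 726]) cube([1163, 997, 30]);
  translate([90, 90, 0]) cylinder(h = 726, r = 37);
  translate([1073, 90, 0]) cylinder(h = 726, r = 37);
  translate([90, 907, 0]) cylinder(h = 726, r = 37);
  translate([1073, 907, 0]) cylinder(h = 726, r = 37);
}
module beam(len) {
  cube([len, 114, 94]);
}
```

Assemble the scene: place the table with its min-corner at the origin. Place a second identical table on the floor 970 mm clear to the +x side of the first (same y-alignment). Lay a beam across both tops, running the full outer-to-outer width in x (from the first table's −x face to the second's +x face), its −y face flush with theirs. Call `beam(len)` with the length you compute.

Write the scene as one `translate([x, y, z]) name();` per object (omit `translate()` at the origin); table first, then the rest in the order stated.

table();
translate([2133, 0, 0]) table();
translate([0, 0, 756]) beam(3296);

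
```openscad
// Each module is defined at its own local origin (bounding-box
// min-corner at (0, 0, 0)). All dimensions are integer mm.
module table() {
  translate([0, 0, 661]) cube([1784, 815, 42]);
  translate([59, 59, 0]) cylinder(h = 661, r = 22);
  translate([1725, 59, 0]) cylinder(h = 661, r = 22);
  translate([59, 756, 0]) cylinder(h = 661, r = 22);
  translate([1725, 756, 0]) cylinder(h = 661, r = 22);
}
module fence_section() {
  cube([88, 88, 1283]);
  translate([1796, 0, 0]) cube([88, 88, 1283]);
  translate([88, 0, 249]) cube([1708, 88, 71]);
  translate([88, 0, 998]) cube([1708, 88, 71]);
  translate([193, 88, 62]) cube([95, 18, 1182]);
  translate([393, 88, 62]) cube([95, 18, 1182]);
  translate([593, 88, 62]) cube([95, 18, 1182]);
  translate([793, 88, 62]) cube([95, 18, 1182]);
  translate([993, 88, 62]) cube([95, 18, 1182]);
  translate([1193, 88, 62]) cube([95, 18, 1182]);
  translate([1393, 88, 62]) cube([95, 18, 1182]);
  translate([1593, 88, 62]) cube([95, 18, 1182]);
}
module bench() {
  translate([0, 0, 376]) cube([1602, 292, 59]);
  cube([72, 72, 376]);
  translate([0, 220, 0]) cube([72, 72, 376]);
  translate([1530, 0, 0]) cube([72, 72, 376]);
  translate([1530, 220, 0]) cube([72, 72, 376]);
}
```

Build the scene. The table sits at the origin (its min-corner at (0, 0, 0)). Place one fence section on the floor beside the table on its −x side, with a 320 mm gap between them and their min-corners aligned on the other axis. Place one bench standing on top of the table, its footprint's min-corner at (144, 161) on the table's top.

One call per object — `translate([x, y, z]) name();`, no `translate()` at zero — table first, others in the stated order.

table();
translate([-2204, 0, 0]) fence_section();
translate([144, 161, 703]) bench();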